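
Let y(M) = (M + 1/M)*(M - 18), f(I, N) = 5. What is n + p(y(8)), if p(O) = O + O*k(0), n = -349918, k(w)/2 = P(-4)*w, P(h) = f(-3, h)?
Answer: -1399997/4 ≈ -3.5000e+5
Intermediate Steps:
P(h) = 5
k(w) = 10*w (k(w) = 2*(5*w) = 10*w)
y(M) = (-18 + M)*(M + 1/M) (y(M) = (M + 1/M)*(-18 + M) = (-18 + M)*(M + 1/M))
p(O) = O (p(O) = O + O*(10*0) = O + O*0 = O + 0 = O)
n + p(y(8)) = -349918 + (1 + 8² - 18*8 - 18/8) = -349918 + (1 + 64 - 144 - 18*⅛) = -349918 + (1 + 64 - 144 - 9/4) = -349918 - 325/4 = -1399997/4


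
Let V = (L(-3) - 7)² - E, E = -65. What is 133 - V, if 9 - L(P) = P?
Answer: 43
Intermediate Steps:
L(P) = 9 - P
V = 90 (V = ((9 - 1*(-3)) - 7)² - 1*(-65) = ((9 + 3) - 7)² + 65 = (12 - 7)² + 65 = 5² + 65 = 25 + 65 = 90)
133 - V = 133 - 1*90 = 133 - 90 = 43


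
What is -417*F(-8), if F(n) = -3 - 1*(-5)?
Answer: -834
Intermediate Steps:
F(n) = 2 (F(n) = -3 + 5 = 2)
-417*F(-8) = -417*2 = -834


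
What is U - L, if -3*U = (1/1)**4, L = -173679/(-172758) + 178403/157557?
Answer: -7473107231/3024359134 ≈ -2.4710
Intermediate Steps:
L = 19394962559/9073077402 (L = -173679*(-1/172758) + 178403*(1/157557) = 57893/57586 + 178403/157557 = 19394962559/9073077402 ≈ 2.1376)
U = -1/3 (U = -(1/1)**4/3 = -1/3*1**4 = -1/3*1 = -1/3 ≈ -0.33333)
U - L = -1/3 - 1*19394962559/9073077402 = -1/3 - 19394962559/9073077402 = -7473107231/3024359134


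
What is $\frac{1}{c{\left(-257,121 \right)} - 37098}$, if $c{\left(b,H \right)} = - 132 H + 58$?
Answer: $- \frac{1}{53012} \approx -1.8864 \cdot 10^{-5}$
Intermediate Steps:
$c{\left(b,H \right)} = 58 - 132 H$
$\frac{1}{c{\left(-257,121 \right)} - 37098} = \frac{1}{\left(58 - 15972\right) - 37098} = \frac{1}{-15914 - 37098} = \frac{1}{-53012} = - \frac{1}{53012}$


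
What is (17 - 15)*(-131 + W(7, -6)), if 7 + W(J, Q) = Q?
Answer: -288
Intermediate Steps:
W(J, Q) = -7 + Q
(17 - 15)*(-131 + W(7, -6)) = (17 - 15)*(-131 + (-7 - 6)) = 2*(-131 - 13) = 2*(-144) = -288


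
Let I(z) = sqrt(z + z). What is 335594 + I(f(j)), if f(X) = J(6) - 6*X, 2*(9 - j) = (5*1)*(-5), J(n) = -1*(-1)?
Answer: 335594 + 16*I ≈ 3.3559e+5 + 16.0*I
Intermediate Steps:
J(n) = 1
j = 43/2 (j = 9 - 5*1*(-5)/2 = 9 - 5*(-5)/2 = 9 - 1/2*(-25) = 9 + 25/2 = 43/2 ≈ 21.500)
f(X) = 1 - 6*X
I(z) = sqrt(2)*sqrt(z) (I(z) = sqrt(2*z) = sqrt(2)*sqrt(z))
335594 + I(f(j)) = 335594 + sqrt(2)*sqrt(1 - 6*43/2) = 335594 + sqrt(2)*sqrt(1 - 129) = 335594 + sqrt(2)*sqrt(-128) = 335594 + sqrt(2)*(8*I*sqrt(2)) = 335594 + 16*I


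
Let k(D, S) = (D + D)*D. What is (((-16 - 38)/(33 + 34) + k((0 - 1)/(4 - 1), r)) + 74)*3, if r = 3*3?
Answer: 44270/201 ≈ 220.25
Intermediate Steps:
r = 9
k(D, S) = 2*D² (k(D, S) = (2*D)*D = 2*D²)
(((-16 - 38)/(33 + 34) + k((0 - 1)/(4 - 1), r)) + 74)*3 = (((-16 - 38)/(33 + 34) + 2*((0 - 1)/(4 - 1))²) + 74)*3 = ((-54/67 + 2*(-1/3)²) + 74)*3 = ((-54*1/67 + 2*(-1*⅓)²) + 74)*3 = ((-54/67 + 2*(-⅓)²) + 74)*3 = ((-54/67 + 2*(⅑)) + 74)*3 = ((-54/67 + 2/9) + 74)*3 = (-352/603 + 74)*3 = (44270/603)*3 = 44270/201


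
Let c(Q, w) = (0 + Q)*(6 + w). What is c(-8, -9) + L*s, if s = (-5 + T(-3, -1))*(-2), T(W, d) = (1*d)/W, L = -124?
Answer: -3400/3 ≈ -1133.3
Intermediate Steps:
T(W, d) = d/W
s = 28/3 (s = (-5 - 1/(-3))*(-2) = (-5 - 1*(-⅓))*(-2) = (-5 + ⅓)*(-2) = -14/3*(-2) = 28/3 ≈ 9.3333)
c(Q, w) = Q*(6 + w)
c(-8, -9) + L*s = -8*(6 - 9) - 124*28/3 = -8*(-3) - 3472/3 = 24 - 3472/3 = -3400/3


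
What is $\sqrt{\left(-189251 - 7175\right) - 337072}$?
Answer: $i \sqrt{533498} \approx 730.41 i$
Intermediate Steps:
$\sqrt{\left(-189251 - 7175\right) - 337072} = \sqrt{-196426 - 337072} = \sqrt{-533498} = i \sqrt{533498}$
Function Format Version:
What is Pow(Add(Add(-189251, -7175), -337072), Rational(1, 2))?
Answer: Mul(I, Pow(533498, Rational(1, 2))) ≈ Mul(730.41, I)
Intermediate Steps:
Pow(Add(Add(-189251, -7175), -337072), Rational(1, 2)) = Pow(Add(-196426, -337072), Rational(1, 2)) = Pow(-533498, Rational(1, 2)) = Mul(I, Pow(533498, Rational(1, 2)))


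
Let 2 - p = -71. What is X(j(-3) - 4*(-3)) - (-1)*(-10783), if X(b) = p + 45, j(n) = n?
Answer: -10665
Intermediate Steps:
p = 73 (p = 2 - 1*(-71) = 2 + 71 = 73)
X(b) = 118 (X(b) = 73 + 45 = 118)
X(j(-3) - 4*(-3)) - (-1)*(-10783) = 118 - (-1)*(-10783) = 118 - 1*10783 = 118 - 10783 = -10665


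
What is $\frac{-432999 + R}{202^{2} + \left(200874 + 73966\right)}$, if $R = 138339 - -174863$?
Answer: $- \frac{119797}{315644} \approx -0.37953$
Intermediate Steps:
$R = 313202$ ($R = 138339 + 174863 = 313202$)
$\frac{-432999 + R}{202^{2} + \left(200874 + 73966\right)} = \frac{-432999 + 313202}{202^{2} + \left(200874 + 73966\right)} = - \frac{119797}{40804 + 274840} = - \frac{119797}{315644}$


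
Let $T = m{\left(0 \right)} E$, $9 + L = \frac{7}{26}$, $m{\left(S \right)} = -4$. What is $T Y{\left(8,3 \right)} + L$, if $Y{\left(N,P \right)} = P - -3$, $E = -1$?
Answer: $\frac{397}{26} \approx 15.269$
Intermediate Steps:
$Y{\left(N,P \right)} = 3 + P$ ($Y{\left(N,P \right)} = P + 3 = 3 + P$)
$L = - \frac{227}{26}$ ($L = -9 + \frac{7}{26} = - \frac{227}{26} \approx -8.7308$)
$T = 4$ ($T = \left(-4\right) \left(-1\right) = 4$)
$T Y{\left(8,3 \right)} + L = 4 \left(3 + 3\right) - \frac{227}{26} = 4 \cdot 6 - \frac{227}{26} = 24 - \frac{227}{26} = \frac{397}{26}$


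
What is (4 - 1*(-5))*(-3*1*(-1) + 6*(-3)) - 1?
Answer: -136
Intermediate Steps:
(4 - 1*(-5))*(-3*1*(-1) + 6*(-3)) - 1 = (4 + 5)*(-3*(-1) - 18) - 1 = 9*(3 - 18) - 1 = 9*(-15) - 1 = -135 - 1 = -136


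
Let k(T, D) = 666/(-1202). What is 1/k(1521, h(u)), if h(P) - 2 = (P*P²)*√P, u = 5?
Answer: -601/333 ≈ -1.8048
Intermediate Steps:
h(P) = 2 + P^(7/2) (h(P) = 2 + (P*P²)*√P = 2 + P³*√P = 2 + P^(7/2))
k(T, D) = -333/601 (k(T, D) = 666*(-1/1202) = -333/601)
1/k(1521, h(u)) = 1/(-333/601) = -601/333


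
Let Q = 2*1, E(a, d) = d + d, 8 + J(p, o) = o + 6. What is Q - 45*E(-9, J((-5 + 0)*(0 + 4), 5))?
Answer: -268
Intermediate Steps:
J(p, o) = -2 + o (J(p, o) = -8 + (o + 6) = -8 + (6 + o) = -2 + o)
E(a, d) = 2*d
Q = 2
Q - 45*E(-9, J((-5 + 0)*(0 + 4), 5)) = 2 - 90*(-2 + 5) = 2 - 90*3 = 2 - 45*6 = 2 - 270 = -268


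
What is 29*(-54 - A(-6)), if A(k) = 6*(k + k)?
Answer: 522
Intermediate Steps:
A(k) = 12*k (A(k) = 6*(2*k) = 12*k)
29*(-54 - A(-6)) = 29*(-54 - 12*(-6)) = 29*(-54 - 1*(-72)) = 29*(-54 + 72) = 29*18 = 522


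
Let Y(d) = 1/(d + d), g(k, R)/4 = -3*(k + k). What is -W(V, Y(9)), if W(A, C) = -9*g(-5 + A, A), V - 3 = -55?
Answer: 12312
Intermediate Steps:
g(k, R) = -24*k (g(k, R) = 4*(-3*(k + k)) = 4*(-6*k) = -24*k)
Y(d) = 1/(2*d)
V = -52 (V = 3 - 55 = -52)
W(A, C) = -1080 + 216*A (W(A, C) = -(-216)*(-5 + A) = -9*(120 - 24*A) = -1080 + 216*A)
-W(V, Y(9)) = -(-1080 + 216*(-52)) = -(-1080 - 11232) = -1*(-12312) = 12312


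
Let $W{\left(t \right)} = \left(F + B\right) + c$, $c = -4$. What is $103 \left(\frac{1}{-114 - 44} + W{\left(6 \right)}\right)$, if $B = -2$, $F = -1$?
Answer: $- \frac{114021}{158} \approx -721.65$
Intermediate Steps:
$W{\left(t \right)} = -7$ ($W{\left(t \right)} = \left(-1 - 2\right) - 4 = -3 - 4 = -7$)
$103 \left(\frac{1}{-114 - 44} + W{\left(6 \right)}\right) = 103 \left(\frac{1}{-114 - 44} - 7\right) = 103 \left(\frac{1}{-158} - 7\right) = 103 \left(- \frac{1}{158} - 7\right) = 103 \left(- \frac{1107}{158}\right) = - \frac{114021}{158}$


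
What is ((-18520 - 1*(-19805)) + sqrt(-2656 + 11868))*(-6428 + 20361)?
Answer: 17903905 + 195062*sqrt(47) ≈ 1.9241e+7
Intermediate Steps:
((-18520 - 1*(-19805)) + sqrt(-2656 + 11868))*(-6428 + 20361) = ((-18520 + 19805) + sqrt(9212))*13933 = (1285 + 14*sqrt(47))*13933 = 17903905 + 195062*sqrt(47)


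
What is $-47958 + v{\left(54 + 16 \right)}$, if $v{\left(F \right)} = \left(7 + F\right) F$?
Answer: $-42568$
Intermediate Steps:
$v{\left(F \right)} = F \left(7 + F\right)$
$-47958 + v{\left(54 + 16 \right)} = -47958 + \left(54 + 16\right) \left(7 + \left(54 + 16\right)\right) = -47958 + 70 \left(7 + 70\right) = -47958 + 70 \cdot 77 = -47958 + 5390 = -42568$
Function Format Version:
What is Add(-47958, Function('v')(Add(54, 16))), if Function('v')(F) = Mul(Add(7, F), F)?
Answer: -42568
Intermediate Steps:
Function('v')(F) = Mul(F, Add(7, F))
Add(-47958, Function('v')(Add(54, 16))) = Add(-47958, Mul(Add(54, 16), Add(7, Add(54, 16)))) = Add(-47958, Mul(70, Add(7, 70))) = Add(-47958, Mul(70, 77)) = Add(-47958, 5390) = -42568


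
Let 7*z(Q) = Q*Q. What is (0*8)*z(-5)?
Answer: 0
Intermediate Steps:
z(Q) = Q²/7 (z(Q) = (Q*Q)/7 = Q²/7)
(0*8)*z(-5) = (0*8)*((⅐)*(-5)²) = 0*((⅐)*25) = 0*(25/7) = 0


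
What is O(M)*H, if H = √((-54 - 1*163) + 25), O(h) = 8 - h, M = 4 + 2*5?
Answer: -48*I*√3 ≈ -83.138*I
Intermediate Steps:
M = 14 (M = 4 + 10 = 14)
H = 8*I*√3 (H = √((-54 - 163) + 25) = √(-217 + 25) = √(-192) = 8*I*√3 ≈ 13.856*I)
O(M)*H = (8 - 1*14)*(8*I*√3) = (8 - 14)*(8*I*√3) = -48*I*√3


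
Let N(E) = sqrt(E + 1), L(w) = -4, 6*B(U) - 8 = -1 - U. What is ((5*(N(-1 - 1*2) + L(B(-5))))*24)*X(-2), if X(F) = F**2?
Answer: -1920 + 480*I*sqrt(2) ≈ -1920.0 + 678.82*I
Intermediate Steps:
B(U) = 7/6 - U/6 (B(U) = 4/3 + (-1 - U)/6 = 4/3 + (-1/6 - U/6) = 7/6 - U/6)
N(E) = sqrt(1 + E)
((5*(N(-1 - 1*2) + L(B(-5))))*24)*X(-2) = ((5*(sqrt(1 + (-1 - 1*2)) - 4))*24)*(-2)**2 = ((5*(sqrt(1 + (-1 - 2)) - 4))*24)*4 = ((5*(sqrt(1 - 3) - 4))*24)*4 = ((5*(sqrt(-2) - 4))*24)*4 = ((5*(I*sqrt(2) - 4))*24)*4 = ((5*(-4 + I*sqrt(2)))*24)*4 = ((-20 + 5*I*sqrt(2))*24)*4 = (-480 + 120*I*sqrt(2))*4 = -1920 + 480*I*sqrt(2)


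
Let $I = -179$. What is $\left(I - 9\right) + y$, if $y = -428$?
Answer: $-616$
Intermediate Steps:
$\left(I - 9\right) + y = \left(-179 - 9\right) - 428 = -188 - 428 = -616$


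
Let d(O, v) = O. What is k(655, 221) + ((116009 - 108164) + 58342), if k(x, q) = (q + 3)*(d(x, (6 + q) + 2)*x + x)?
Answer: 96314507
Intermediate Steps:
k(x, q) = (3 + q)*(x + x²) (k(x, q) = (q + 3)*(x*x + x) = (3 + q)*(x² + x) = (3 + q)*(x + x²))
k(655, 221) + ((116009 - 108164) + 58342) = 655*(3 + 221 + 3*655 + 221*655) + ((116009 - 108164) + 58342) = 655*(3 + 221 + 1965 + 144755) + (7845 + 58342) = 655*146944 + 66187 = 96248320 + 66187 = 96314507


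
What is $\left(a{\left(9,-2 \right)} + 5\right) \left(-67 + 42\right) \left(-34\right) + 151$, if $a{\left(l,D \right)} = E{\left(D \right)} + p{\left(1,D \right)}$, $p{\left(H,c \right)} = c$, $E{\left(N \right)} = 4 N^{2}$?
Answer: $16301$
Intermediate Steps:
$a{\left(l,D \right)} = D + 4 D^{2}$ ($a{\left(l,D \right)} = 4 D^{2} + D = D + 4 D^{2}$)
$\left(a{\left(9,-2 \right)} + 5\right) \left(-67 + 42\right) \left(-34\right) + 151 = \left(- 2 \left(1 + 4 \left(-2\right)\right) + 5\right) \left(-67 + 42\right) \left(-34\right) + 151 = \left(- 2 \left(1 - 8\right) + 5\right) \left(-25\right) \left(-34\right) + 151 = \left(\left(-2\right) \left(-7\right) + 5\right) \left(-25\right) \left(-34\right) + 151 = \left(14 + 5\right) \left(-25\right) \left(-34\right) + 151 = 19 \left(-25\right) \left(-34\right) + 151 = \left(-475\right) \left(-34\right) + 151 = 16150 + 151 = 16301$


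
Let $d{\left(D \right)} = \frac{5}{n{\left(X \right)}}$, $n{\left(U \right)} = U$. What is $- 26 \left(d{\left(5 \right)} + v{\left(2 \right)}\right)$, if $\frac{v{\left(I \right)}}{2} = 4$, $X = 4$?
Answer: $- \frac{481}{2} \approx -240.5$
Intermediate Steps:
$v{\left(I \right)} = 8$ ($v{\left(I \right)} = 2 \cdot 4 = 8$)
$d{\left(D \right)} = \frac{5}{4}$
$- 26 \left(d{\left(5 \right)} + v{\left(2 \right)}\right) = - 26 \left(\frac{5}{4} + 8\right) = \left(-26\right) \frac{37}{4} = - \frac{481}{2}$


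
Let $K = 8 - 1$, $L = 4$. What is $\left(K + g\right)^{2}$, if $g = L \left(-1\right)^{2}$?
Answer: $121$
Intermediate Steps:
$g = 4$ ($g = 4 \left(-1\right)^{2} = 4 \cdot 1 = 4$)
$K = 7$
$\left(K + g\right)^{2} = \left(7 + 4\right)^{2} = 11^{2} = 121$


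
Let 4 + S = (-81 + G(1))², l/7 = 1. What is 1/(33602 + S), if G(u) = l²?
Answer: 1/34622 ≈ 2.8883e-5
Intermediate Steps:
l = 7 (l = 7*1 = 7)
G(u) = 49 (G(u) = 7² = 49)
S = 1020 (S = -4 + (-81 + 49)² = -4 + (-32)² = -4 + 1024 = 1020)
1/(33602 + S) = 1/(33602 + 1020) = 1/34622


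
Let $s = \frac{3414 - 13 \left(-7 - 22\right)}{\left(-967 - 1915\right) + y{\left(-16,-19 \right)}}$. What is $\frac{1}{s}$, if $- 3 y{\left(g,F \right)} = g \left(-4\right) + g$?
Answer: $- \frac{2898}{3791} \approx -0.76444$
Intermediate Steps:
$y{\left(g,F \right)} = g$ ($y{\left(g,F \right)} = - \frac{g \left(-4\right) + g}{3} = - \frac{- 4 g + g}{3} = - \frac{\left(-3\right) g}{3} = g$)
$s = - \frac{3791}{2898}$ ($s = \frac{3414 - 13 \left(-7 - 22\right)}{\left(-967 - 1915\right) - 16} = \frac{3414 - -377}{\left(-967 - 1915\right) - 16} = \frac{3414 + 377}{-2882 - 16} = \frac{3791}{-2898} = 3791 \left(- \frac{1}{2898}\right) = - \frac{3791}{2898} \approx -1.3081$)
$\frac{1}{s} = \frac{1}{- \frac{3791}{2898}} = - \frac{2898}{3791}$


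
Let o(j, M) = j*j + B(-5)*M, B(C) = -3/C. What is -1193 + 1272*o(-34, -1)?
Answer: 7342379/5 ≈ 1.4685e+6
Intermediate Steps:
o(j, M) = j**2 + 3*M/5 (o(j, M) = j*j + (-3/(-5))*M = j**2 + (-3*(-1/5))*M = j**2 + 3*M/5)
-1193 + 1272*o(-34, -1) = -1193 + 1272*((-34)**2 + (3/5)*(-1)) = -1193 + 1272*(1156 - 3/5) = -1193 + 1272*(5777/5) = -1193 + 7348344/5 = 7342379/5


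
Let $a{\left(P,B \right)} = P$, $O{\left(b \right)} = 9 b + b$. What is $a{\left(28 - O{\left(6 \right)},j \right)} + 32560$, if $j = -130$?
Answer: $32528$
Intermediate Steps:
$O{\left(b \right)} = 10 b$
$a{\left(28 - O{\left(6 \right)},j \right)} + 32560 = \left(28 - 10 \cdot 6\right) + 32560 = \left(28 - 60\right) + 32560 = -32 + 32560 = 32528$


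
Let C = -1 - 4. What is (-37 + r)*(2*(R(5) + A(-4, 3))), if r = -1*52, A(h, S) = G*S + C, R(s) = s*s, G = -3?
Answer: -1958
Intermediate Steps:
C = -5
R(s) = s²
A(h, S) = -5 - 3*S (A(h, S) = -3*S - 5 = -5 - 3*S)
r = -52
(-37 + r)*(2*(R(5) + A(-4, 3))) = (-37 - 52)*(2*(5² + (-5 - 3*3))) = -178*(25 + (-5 - 9)) = -178*(25 - 14) = -178*11 = -89*22 = -1958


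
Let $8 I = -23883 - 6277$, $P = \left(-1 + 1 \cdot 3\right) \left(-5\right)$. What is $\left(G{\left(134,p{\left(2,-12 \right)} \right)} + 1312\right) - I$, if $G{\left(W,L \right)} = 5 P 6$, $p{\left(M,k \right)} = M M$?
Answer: $4782$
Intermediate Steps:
$P = -10$ ($P = \left(-1 + 3\right) \left(-5\right) = 2 \left(-5\right) = -10$)
$p{\left(M,k \right)} = M^{2}$
$G{\left(W,L \right)} = -300$ ($G{\left(W,L \right)} = 5 \left(-10\right) 6 = \left(-50\right) 6 = -300$)
$I = -3770$ ($I = \frac{-23883 - 6277}{8} = \frac{1}{8} \left(-30160\right) = -3770$)
$\left(G{\left(134,p{\left(2,-12 \right)} \right)} + 1312\right) - I = \left(-300 + 1312\right) - -3770 = 1012 + 3770 = 4782$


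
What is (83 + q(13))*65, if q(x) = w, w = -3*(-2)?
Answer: 5785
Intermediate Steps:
w = 6
q(x) = 6
(83 + q(13))*65 = (83 + 6)*65 = 89*65 = 5785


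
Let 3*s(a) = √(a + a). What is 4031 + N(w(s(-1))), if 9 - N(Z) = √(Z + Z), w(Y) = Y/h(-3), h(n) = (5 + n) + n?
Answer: 4040 + 2^(¾)*√3*(-I)^(5/2)/3 ≈ 4039.3 + 0.68659*I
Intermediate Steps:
h(n) = 5 + 2*n
s(a) = √2*√a/3 (s(a) = √(a + a)/3 = √(2*a)/3 = (√2*√a)/3 = √2*√a/3)
w(Y) = -Y (w(Y) = Y/(5 + 2*(-3)) = Y/(5 - 6) = Y/(-1) = Y*(-1) = -Y)
N(Z) = 9 - √2*√Z (N(Z) = 9 - √(Z + Z) = 9 - √(2*Z) = 9 - √2*√Z)
4031 + N(w(s(-1))) = 4031 + (9 - √2*√(-√2*√(-1)/3)) = 4031 + (9 - √2*√(-√2*I/3)) = 4031 + (9 - √2*√(-I*√2/3)) = 4031 + (9 - √2*2^(¼)*√3*√(-I)/3) = 4031 + (9 - 2^(¾)*√3*√(-I)/3) = 4040 - 2^(¾)*√3*√(-I)/3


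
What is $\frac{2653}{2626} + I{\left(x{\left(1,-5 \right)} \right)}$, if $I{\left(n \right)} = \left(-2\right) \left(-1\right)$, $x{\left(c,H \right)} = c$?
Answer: $\frac{7905}{2626} \approx 3.0103$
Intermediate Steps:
$I{\left(n \right)} = 2$
$\frac{2653}{2626} + I{\left(x{\left(1,-5 \right)} \right)} = \frac{2653}{2626} + 2 = \frac{7905}{2626}$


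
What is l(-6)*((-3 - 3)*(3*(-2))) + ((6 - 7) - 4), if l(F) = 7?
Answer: 247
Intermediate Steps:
l(-6)*((-3 - 3)*(3*(-2))) + ((6 - 7) - 4) = 7*((-3 - 3)*(3*(-2))) + ((6 - 7) - 4) = 7*(-6*(-6)) + (-1 - 4) = 7*36 - 5 = 252 - 5 = 247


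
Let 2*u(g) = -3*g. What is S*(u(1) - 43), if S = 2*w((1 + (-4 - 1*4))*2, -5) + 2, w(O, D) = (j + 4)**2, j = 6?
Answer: -8989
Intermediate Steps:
u(g) = -3*g/2 (u(g) = (-3*g)/2 = -3*g/2)
w(O, D) = 100 (w(O, D) = (6 + 4)**2 = 10**2 = 100)
S = 202 (S = 2*100 + 2 = 200 + 2 = 202)
S*(u(1) - 43) = 202*(-3/2*1 - 43) = 202*(-3/2 - 43) = 202*(-89/2) = -8989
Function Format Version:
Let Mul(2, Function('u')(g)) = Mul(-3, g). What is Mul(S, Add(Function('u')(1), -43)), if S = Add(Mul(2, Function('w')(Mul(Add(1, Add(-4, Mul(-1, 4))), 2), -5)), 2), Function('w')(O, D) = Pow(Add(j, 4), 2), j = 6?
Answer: -8989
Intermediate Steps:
Function('u')(g) = Mul(Rational(-3, 2), g) (Function('u')(g) = Mul(Rational(1, 2), Mul(-3, g)) = Mul(Rational(-3, 2), g))
Function('w')(O, D) = 100 (Function('w')(O, D) = Pow(Add(6, 4), 2) = Pow(10, 2) = 100)
S = 202 (S = Add(Mul(2, 100), 2) = Add(200, 2) = 202)
Mul(S, Add(Function('u')(1), -43)) = Mul(202, Add(Mul(Rational(-3, 2), 1), -43)) = Mul(202, Add(Rational(-3, 2), -43)) = Mul(202, Rational(-89, 2)) = -8989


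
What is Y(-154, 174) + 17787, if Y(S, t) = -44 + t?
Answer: 17917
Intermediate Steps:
Y(-154, 174) + 17787 = (-44 + 174) + 17787 = 130 + 17787 = 17917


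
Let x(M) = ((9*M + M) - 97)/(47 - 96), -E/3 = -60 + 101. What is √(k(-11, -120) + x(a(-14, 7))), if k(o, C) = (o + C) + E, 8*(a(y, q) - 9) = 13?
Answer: I*√49821/14 ≈ 15.943*I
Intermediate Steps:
E = -123 (E = -3*(-60 + 101) = -3*41 = -123)
a(y, q) = 85/8 (a(y, q) = 9 + (⅛)*13 = 9 + 13/8 = 85/8)
k(o, C) = -123 + C + o (k(o, C) = (o + C) - 123 = (C + o) - 123 = -123 + C + o)
x(M) = 97/49 - 10*M/49 (x(M) = (10*M - 97)/(-49) = (-97 + 10*M)*(-1/49) = 97/49 - 10*M/49)
√(k(-11, -120) + x(a(-14, 7))) = √((-123 - 120 - 11) + (97/49 - 10/49*85/8)) = √(-254 + (97/49 - 425/196)) = √(-254 - 37/196) = √(-49821/196) = I*√49821/14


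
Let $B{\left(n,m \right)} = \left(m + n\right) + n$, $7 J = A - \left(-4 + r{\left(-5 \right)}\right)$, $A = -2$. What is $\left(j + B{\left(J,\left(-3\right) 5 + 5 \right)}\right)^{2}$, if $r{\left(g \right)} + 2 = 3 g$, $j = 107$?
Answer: $\frac{514089}{49} \approx 10492.0$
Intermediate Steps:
$r{\left(g \right)} = -2 + 3 g$
$J = \frac{19}{7}$ ($J = \frac{-2 + \left(4 - \left(-2 + 3 \left(-5\right)\right)\right)}{7} = \frac{-2 + \left(4 - \left(-2 - 15\right)\right)}{7} = \frac{-2 + \left(4 - -17\right)}{7} = \frac{-2 + \left(4 + 17\right)}{7} = \frac{-2 + 21}{7} = \frac{1}{7} \cdot 19 = \frac{19}{7} \approx 2.7143$)
$B{\left(n,m \right)} = m + 2 n$
$\left(j + B{\left(J,\left(-3\right) 5 + 5 \right)}\right)^{2} = \left(107 + \left(\left(\left(-3\right) 5 + 5\right) + 2 \cdot \frac{19}{7}\right)\right)^{2} = \left(107 + \left(\left(-15 + 5\right) + \frac{38}{7}\right)\right)^{2} = \left(107 + \left(-10 + \frac{38}{7}\right)\right)^{2} = \left(107 - \frac{32}{7}\right)^{2} = \left(\frac{717}{7}\right)^{2} = \frac{514089}{49}$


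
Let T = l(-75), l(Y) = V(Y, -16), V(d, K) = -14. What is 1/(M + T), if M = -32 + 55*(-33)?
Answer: -1/1861 ≈ -0.00053735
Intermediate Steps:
l(Y) = -14
M = -1847 (M = -32 - 1815 = -1847)
T = -14
1/(M + T) = 1/(-1847 - 14) = 1/(-1861) = -1/1861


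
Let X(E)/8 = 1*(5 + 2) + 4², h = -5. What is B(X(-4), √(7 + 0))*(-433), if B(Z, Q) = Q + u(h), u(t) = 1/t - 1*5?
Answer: 11258/5 - 433*√7 ≈ 1106.0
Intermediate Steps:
u(t) = -5 + 1/t (u(t) = 1/t - 5 = -5 + 1/t)
X(E) = 184 (X(E) = 8*(1*(5 + 2) + 4²) = 8*(1*7 + 16) = 8*(7 + 16) = 8*23 = 184)
B(Z, Q) = -26/5 + Q (B(Z, Q) = Q + (-5 + 1/(-5)) = Q + (-5 - ⅕) = Q - 26/5 = -26/5 + Q)
B(X(-4), √(7 + 0))*(-433) = (-26/5 + √(7 + 0))*(-433) = (-26/5 + √7)*(-433) = 11258/5 - 433*√7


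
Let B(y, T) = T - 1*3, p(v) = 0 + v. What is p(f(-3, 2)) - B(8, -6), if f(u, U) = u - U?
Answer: 4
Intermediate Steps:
p(v) = v
B(y, T) = -3 + T (B(y, T) = T - 3 = -3 + T)
p(f(-3, 2)) - B(8, -6) = (-3 - 1*2) - (-3 - 6) = (-3 - 2) - 1*(-9) = -5 + 9 = 4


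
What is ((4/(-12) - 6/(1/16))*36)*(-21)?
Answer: 72828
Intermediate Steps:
((4/(-12) - 6/(1/16))*36)*(-21) = ((4*(-1/12) - 6/1/16)*36)*(-21) = ((-1/3 - 6*16)*36)*(-21) = ((-1/3 - 96)*36)*(-21) = -289/3*36*(-21) = -3468*(-21) = 72828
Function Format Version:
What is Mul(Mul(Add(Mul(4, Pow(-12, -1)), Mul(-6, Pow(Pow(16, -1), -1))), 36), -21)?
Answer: 72828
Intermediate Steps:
Mul(Mul(Add(Mul(4, Pow(-12, -1)), Mul(-6, Pow(Pow(16, -1), -1))), 36), -21) = Mul(Mul(Add(Mul(4, Rational(-1, 12)), Mul(-6, Pow(Rational(1, 16), -1))), 36), -21) = Mul(Mul(Add(Rational(-1, 3), Mul(-6, 16)), 36), -21) = Mul(Mul(Add(Rational(-1, 3), -96), 36), -21) = Mul(Mul(Rational(-289, 3), 36), -21) = Mul(-3468, -21) = 72828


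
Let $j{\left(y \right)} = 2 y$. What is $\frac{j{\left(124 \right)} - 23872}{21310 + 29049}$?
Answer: $- \frac{23624}{50359} \approx -0.46911$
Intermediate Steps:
$\frac{j{\left(124 \right)} - 23872}{21310 + 29049} = \frac{2 \cdot 124 - 23872}{21310 + 29049} = \frac{248 - 23872}{50359} = \left(-23624\right) \frac{1}{50359} = - \frac{23624}{50359}$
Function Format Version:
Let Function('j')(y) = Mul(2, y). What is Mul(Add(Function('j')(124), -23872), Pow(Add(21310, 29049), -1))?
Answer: Rational(-23624, 50359) ≈ -0.46911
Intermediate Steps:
Mul(Add(Function('j')(124), -23872), Pow(Add(21310, 29049), -1)) = Mul(Add(Mul(2, 124), -23872), Pow(Add(21310, 29049), -1)) = Mul(Add(248, -23872), Pow(50359, -1)) = Mul(-23624, Rational(1, 50359)) = Rational(-23624, 50359)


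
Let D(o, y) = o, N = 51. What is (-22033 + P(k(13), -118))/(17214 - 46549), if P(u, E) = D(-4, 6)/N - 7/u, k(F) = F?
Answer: 14608288/19449105 ≈ 0.75110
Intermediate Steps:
P(u, E) = -4/51 - 7/u
(-22033 + P(k(13), -118))/(17214 - 46549) = (-22033 + (-4/51 - 7/13))/(17214 - 46549) = (-22033 + (-4/51 - 7*1/13))/(-29335) = (-22033 + (-4/51 - 7/13))*(-1/29335) = (-22033 - 409/663)*(-1/29335) = -14608288/663*(-1/29335) = 14608288/19449105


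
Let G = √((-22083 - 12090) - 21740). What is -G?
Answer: -I*√55913 ≈ -236.46*I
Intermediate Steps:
G = I*√55913 (G = √(-34173 - 21740) = √(-55913) = I*√55913 ≈ 236.46*I)
-G = -I*√55913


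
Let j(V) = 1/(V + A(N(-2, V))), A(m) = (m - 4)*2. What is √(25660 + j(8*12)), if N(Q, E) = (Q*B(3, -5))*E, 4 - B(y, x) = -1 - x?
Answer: √49677782/44 ≈ 160.19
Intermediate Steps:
B(y, x) = 5 + x (B(y, x) = 4 - (-1 - x) = 4 + (1 + x) = 5 + x)
N(Q, E) = 0 (N(Q, E) = (Q*(5 - 5))*E = (Q*0)*E = 0*E = 0)
A(m) = -8 + 2*m (A(m) = (-4 + m)*2 = -8 + 2*m)
j(V) = 1/(-8 + V) (j(V) = 1/(V + (-8 + 2*0)) = 1/(V + (-8 + 0)) = 1/(V - 8) = 1/(-8 + V))
√(25660 + j(8*12)) = √(25660 + 1/(-8 + 8*12)) = √(25660 + 1/(-8 + 96)) = √(25660 + 1/88) = √(2258081/88) = √49677782/44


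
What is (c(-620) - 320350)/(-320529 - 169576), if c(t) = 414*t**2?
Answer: -4537750/14003 ≈ -324.06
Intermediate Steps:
(c(-620) - 320350)/(-320529 - 169576) = (414*(-620)**2 - 320350)/(-320529 - 169576) = (414*384400 - 320350)/(-490105) = (159141600 - 320350)*(-1/490105) = 158821250*(-1/490105) = -4537750/14003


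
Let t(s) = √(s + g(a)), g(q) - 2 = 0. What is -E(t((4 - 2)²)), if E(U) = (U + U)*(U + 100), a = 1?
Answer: -12 - 200*√6 ≈ -501.90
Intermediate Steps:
g(q) = 2 (g(q) = 2 + 0 = 2)
t(s) = √(2 + s) (t(s) = √(s + 2) = √(2 + s))
E(U) = 2*U*(100 + U) (E(U) = (2*U)*(100 + U) = 2*U*(100 + U))
-E(t((4 - 2)²)) = -2*√(2 + (4 - 2)²)*(100 + √(2 + (4 - 2)²)) = -2*√(2 + 2²)*(100 + √(2 + 2²)) = -2*√(2 + 4)*(100 + √(2 + 4)) = -2*√6*(100 + √6)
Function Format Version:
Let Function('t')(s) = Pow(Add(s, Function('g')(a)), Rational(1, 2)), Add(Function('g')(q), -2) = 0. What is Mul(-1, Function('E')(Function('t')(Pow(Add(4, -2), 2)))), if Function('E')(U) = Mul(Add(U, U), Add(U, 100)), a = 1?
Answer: Add(-12, Mul(-200, Pow(6, Rational(1, 2)))) ≈ -501.90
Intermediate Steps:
Function('g')(q) = 2 (Function('g')(q) = Add(2, 0) = 2)
Function('t')(s) = Pow(Add(2, s), Rational(1, 2)) (Function('t')(s) = Pow(Add(s, 2), Rational(1, 2)) = Pow(Add(2, s), Rational(1, 2)))
Function('E')(U) = Mul(2, U, Add(100, U)) (Function('E')(U) = Mul(Mul(2, U), Add(100, U)) = Mul(2, U, Add(100, U)))
Mul(-1, Function('E')(Function('t')(Pow(Add(4, -2), 2)))) = Mul(-1, Mul(2, Pow(Add(2, Pow(Add(4, -2), 2)), Rational(1, 2)), Add(100, Pow(Add(2, Pow(Add(4, -2), 2)), Rational(1, 2))))) = Mul(-1, Mul(2, Pow(Add(2, Pow(2, 2)), Rational(1, 2)), Add(100, Pow(Add(2, Pow(2, 2)), Rational(1, 2))))) = Mul(-1, Mul(2, Pow(Add(2, 4), Rational(1, 2)), Add(100, Pow(Add(2, 4), Rational(1, 2))))) = Mul(-1, Mul(2, Pow(6, Rational(1, 2)), Add(100, Pow(6, Rational(1, 2))))) = Mul(-2, Pow(6, Rational(1, 2)), Add(100, Pow(6, Rational(1, 2))))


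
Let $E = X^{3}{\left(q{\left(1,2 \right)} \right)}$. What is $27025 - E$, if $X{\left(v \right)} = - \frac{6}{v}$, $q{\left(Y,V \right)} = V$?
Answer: $27052$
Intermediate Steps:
$E = -27$ ($E = \left(- \frac{6}{2}\right)^{3} = \left(\left(-6\right) \frac{1}{2}\right)^{3} = \left(-3\right)^{3} = -27$)
$27025 - E = 27025 - -27 = 27025 + 27 = 27052$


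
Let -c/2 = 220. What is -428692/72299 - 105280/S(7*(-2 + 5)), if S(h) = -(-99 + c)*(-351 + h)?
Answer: -980568676/183711759 ≈ -5.3375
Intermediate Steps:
c = -440 (c = -2*220 = -440)
S(h) = -189189 + 539*h (S(h) = -(-99 - 440)*(-351 + h) = -(-539)*(-351 + h) = -(189189 - 539*h) = -189189 + 539*h)
-428692/72299 - 105280/S(7*(-2 + 5)) = -428692/72299 - 105280/(-189189 + 539*(7*(-2 + 5))) = -428692*1/72299 - 105280/(-189189 + 539*(7*3)) = -428692/72299 - 105280/(-189189 + 539*21) = -428692/72299 - 105280/(-189189 + 11319) = -428692/72299 - 105280/(-177870) = -428692/72299 - 105280*(-1/177870) = -428692/72299 + 1504/2541 = -980568676/183711759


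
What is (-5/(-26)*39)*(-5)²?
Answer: 375/2 ≈ 187.50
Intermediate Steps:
(-5/(-26)*39)*(-5)² = (-5*(-1/26)*39)*25 = ((5/26)*39)*25 = (15/2)*25 = 375/2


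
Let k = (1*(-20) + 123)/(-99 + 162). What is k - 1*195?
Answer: -12182/63 ≈ -193.36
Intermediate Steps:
k = 103/63 (k = (-20 + 123)/63 = 103*(1/63) = 103/63 ≈ 1.6349)
k - 1*195 = 103/63 - 1*195 = 103/63 - 195 = -12182/63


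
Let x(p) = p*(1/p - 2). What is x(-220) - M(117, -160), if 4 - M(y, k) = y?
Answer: 554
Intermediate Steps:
M(y, k) = 4 - y
x(p) = p*(-2 + 1/p)
x(-220) - M(117, -160) = (1 - 2*(-220)) - (4 - 1*117) = (1 + 440) - (4 - 117) = 441 - 1*(-113) = 441 + 113 = 554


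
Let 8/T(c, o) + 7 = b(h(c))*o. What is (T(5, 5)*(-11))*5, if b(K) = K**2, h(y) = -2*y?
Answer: -440/493 ≈ -0.89250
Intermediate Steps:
T(c, o) = 8/(-7 + 4*o*c**2) (T(c, o) = 8/(-7 + (-2*c)**2*o) = 8/(-7 + (4*c**2)*o) = 8/(-7 + 4*o*c**2))
(T(5, 5)*(-11))*5 = ((8/(-7 + 4*5*5**2))*(-11))*5 = ((8/(-7 + 4*5*25))*(-11))*5 = ((8/(-7 + 500))*(-11))*5 = ((8/493)*(-11))*5 = -88/493*5 = -440/493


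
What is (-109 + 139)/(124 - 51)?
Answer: 30/73 ≈ 0.41096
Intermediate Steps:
(-109 + 139)/(124 - 51) = 30/73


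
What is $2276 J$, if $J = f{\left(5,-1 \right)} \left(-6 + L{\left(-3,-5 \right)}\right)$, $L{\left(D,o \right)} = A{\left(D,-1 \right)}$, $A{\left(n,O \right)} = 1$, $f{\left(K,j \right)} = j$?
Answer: $11380$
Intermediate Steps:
$L{\left(D,o \right)} = 1$
$J = 5$ ($J = - (-6 + 1) = \left(-1\right) \left(-5\right) = 5$)
$2276 J = 2276 \cdot 5 = 11380$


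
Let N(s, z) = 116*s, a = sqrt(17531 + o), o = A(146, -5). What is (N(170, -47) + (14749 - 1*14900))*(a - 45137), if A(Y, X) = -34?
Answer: -883285953 + 19569*sqrt(17497) ≈ -8.8070e+8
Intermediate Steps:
o = -34
a = sqrt(17497) (a = sqrt(17531 - 34) = sqrt(17497) ≈ 132.28)
(N(170, -47) + (14749 - 1*14900))*(a - 45137) = (116*170 + (14749 - 1*14900))*(sqrt(17497) - 45137) = (19720 + (14749 - 14900))*(-45137 + sqrt(17497)) = (19720 - 151)*(-45137 + sqrt(17497)) = 19569*(-45137 + sqrt(17497)) = -883285953 + 19569*sqrt(17497)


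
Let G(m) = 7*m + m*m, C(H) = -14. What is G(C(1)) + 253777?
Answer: 253875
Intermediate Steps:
G(m) = m² + 7*m (G(m) = 7*m + m² = m² + 7*m)
G(C(1)) + 253777 = -14*(7 - 14) + 253777 = -14*(-7) + 253777 = 98 + 253777 = 253875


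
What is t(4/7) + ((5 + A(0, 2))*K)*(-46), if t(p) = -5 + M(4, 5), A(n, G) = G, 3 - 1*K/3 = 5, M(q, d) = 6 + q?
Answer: 1937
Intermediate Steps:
K = -6 (K = 9 - 3*5 = 9 - 15 = -6)
t(p) = 5 (t(p) = -5 + (6 + 4) = -5 + 10 = 5)
t(4/7) + ((5 + A(0, 2))*K)*(-46) = 5 + ((5 + 2)*(-6))*(-46) = 5 + (7*(-6))*(-46) = 5 - 42*(-46) = 5 + 1932 = 1937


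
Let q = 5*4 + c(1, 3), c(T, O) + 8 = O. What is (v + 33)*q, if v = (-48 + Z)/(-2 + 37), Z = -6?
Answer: 3303/7 ≈ 471.86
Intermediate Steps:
c(T, O) = -8 + O
q = 15 (q = 5*4 + (-8 + 3) = 20 - 5 = 15)
v = -54/35 (v = (-48 - 6)/(-2 + 37) = -54/35 ≈ -1.5429)
(v + 33)*q = (-54/35 + 33)*15 = (1101/35)*15 = 3303/7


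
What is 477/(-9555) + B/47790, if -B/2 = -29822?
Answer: 18236753/15221115 ≈ 1.1981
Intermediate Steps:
B = 59644 (B = -2*(-29822) = 59644)
477/(-9555) + B/47790 = 477/(-9555) + 59644/47790 = 477*(-1/9555) + 59644*(1/47790) = -159/3185 + 29822/23895 = 18236753/15221115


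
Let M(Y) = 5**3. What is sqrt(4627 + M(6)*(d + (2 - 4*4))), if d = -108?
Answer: I*sqrt(10623) ≈ 103.07*I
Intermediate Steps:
M(Y) = 125
sqrt(4627 + M(6)*(d + (2 - 4*4))) = sqrt(4627 + 125*(-108 + (2 - 4*4))) = sqrt(4627 + 125*(-108 + (2 - 16))) = sqrt(4627 + 125*(-108 - 14)) = sqrt(4627 + 125*(-122)) = sqrt(4627 - 15250) = sqrt(-10623) = I*sqrt(10623)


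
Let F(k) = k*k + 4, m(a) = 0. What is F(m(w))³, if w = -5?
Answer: 64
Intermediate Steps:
F(k) = 4 + k² (F(k) = k² + 4 = 4 + k²)
F(m(w))³ = (4 + 0²)³ = (4 + 0)³ = 4³ = 64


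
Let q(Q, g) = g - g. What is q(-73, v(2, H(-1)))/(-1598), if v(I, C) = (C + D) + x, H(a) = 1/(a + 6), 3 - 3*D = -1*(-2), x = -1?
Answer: 0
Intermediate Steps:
D = 1/3 (D = 1 - (-1)*(-2)/3 = 1 - 1/3*2 = 1 - 2/3 = 1/3 ≈ 0.33333)
H(a) = 1/(6 + a)
v(I, C) = -2/3 + C (v(I, C) = (C + 1/3) - 1 = (1/3 + C) - 1 = -2/3 + C)
q(Q, g) = 0
q(-73, v(2, H(-1)))/(-1598) = 0/(-1598) = 0*(-1/1598) = 0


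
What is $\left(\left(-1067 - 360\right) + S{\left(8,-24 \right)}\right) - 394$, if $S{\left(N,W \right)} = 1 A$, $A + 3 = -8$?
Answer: $-1832$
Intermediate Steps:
$A = -11$ ($A = -3 - 8 = -11$)
$S{\left(N,W \right)} = -11$ ($S{\left(N,W \right)} = 1 \left(-11\right) = -11$)
$\left(\left(-1067 - 360\right) + S{\left(8,-24 \right)}\right) - 394 = \left(\left(-1067 - 360\right) - 11\right) - 394 = \left(-1427 - 11\right) - 394 = -1438 - 394 = -1832$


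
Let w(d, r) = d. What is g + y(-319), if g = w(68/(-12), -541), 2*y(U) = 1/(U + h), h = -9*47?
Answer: -25231/4452 ≈ -5.6673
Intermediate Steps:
h = -423
y(U) = 1/(2*(-423 + U)) (y(U) = 1/(2*(U - 423)) = 1/(2*(-423 + U)))
g = -17/3 (g = 68/(-12) = 68*(-1/12) = -17/3 ≈ -5.6667)
g + y(-319) = -17/3 + 1/(2*(-423 - 319)) = -17/3 + (½)/(-742) = -17/3 + (½)*(-1/742) = -17/3 - 1/1484 = -25231/4452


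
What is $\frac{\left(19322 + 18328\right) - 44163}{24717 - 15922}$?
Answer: $- \frac{6513}{8795} \approx -0.74053$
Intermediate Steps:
$\frac{\left(19322 + 18328\right) - 44163}{24717 - 15922} = \frac{37650 - 44163}{8795} = \left(-6513\right) \frac{1}{8795} = - \frac{6513}{8795}$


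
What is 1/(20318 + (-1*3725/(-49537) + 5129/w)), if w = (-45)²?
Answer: 100312425/2038409469548 ≈ 4.9211e-5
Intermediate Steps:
w = 2025
1/(20318 + (-1*3725/(-49537) + 5129/w)) = 1/(20318 + (-1*3725/(-49537) + 5129/2025)) = 1/(20318 + (-3725*(-1/49537) + 5129*(1/2025))) = 1/(20318 + (3725/49537 + 5129/2025)) = 1/(20318 + 261618398/100312425) = 1/(2038409469548/100312425) = 100312425/2038409469548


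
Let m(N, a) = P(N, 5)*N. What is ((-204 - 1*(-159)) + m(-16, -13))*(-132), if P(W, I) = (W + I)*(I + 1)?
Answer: -133452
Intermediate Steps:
P(W, I) = (1 + I)*(I + W) (P(W, I) = (I + W)*(1 + I) = (1 + I)*(I + W))
m(N, a) = N*(30 + 6*N) (m(N, a) = (5 + N + 5**2 + 5*N)*N = (5 + N + 25 + 5*N)*N = (30 + 6*N)*N = N*(30 + 6*N))
((-204 - 1*(-159)) + m(-16, -13))*(-132) = ((-204 - 1*(-159)) + 6*(-16)*(5 - 16))*(-132) = ((-204 + 159) + 6*(-16)*(-11))*(-132) = (-45 + 1056)*(-132) = 1011*(-132) = -133452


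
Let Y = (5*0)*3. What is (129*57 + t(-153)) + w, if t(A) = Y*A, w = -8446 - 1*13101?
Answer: -14194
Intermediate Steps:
w = -21547 (w = -8446 - 13101 = -21547)
Y = 0 (Y = 0*3 = 0)
t(A) = 0 (t(A) = 0*A = 0)
(129*57 + t(-153)) + w = (129*57 + 0) - 21547 = (7353 + 0) - 21547 = 7353 - 21547 = -14194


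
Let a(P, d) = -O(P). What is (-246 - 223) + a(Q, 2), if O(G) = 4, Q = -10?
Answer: -473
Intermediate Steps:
a(P, d) = -4 (a(P, d) = -1*4 = -4)
(-246 - 223) + a(Q, 2) = (-246 - 223) - 4 = -469 - 4 = -473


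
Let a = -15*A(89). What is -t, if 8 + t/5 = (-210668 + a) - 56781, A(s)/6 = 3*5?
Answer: 1344035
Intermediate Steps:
A(s) = 90 (A(s) = 6*(3*5) = 6*15 = 90)
a = -1350 (a = -15*90 = -1350)
t = -1344035 (t = -40 + 5*((-210668 - 1350) - 56781) = -40 + 5*(-212018 - 56781) = -40 + 5*(-268799) = -40 - 1343995 = -1344035)
-t = -1*(-1344035) = 1344035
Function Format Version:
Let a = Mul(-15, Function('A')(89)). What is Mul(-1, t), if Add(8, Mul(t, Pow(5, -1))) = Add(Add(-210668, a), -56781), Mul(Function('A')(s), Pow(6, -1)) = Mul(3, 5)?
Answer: 1344035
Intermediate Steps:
Function('A')(s) = 90 (Function('A')(s) = Mul(6, Mul(3, 5)) = Mul(6, 15) = 90)
a = -1350 (a = Mul(-15, 90) = -1350)
t = -1344035 (t = Add(-40, Mul(5, Add(Add(-210668, -1350), -56781))) = Add(-40, Mul(5, Add(-212018, -56781))) = Add(-40, Mul(5, -268799)) = Add(-40, -1343995) = -1344035)
Mul(-1, t) = Mul(-1, -1344035) = 1344035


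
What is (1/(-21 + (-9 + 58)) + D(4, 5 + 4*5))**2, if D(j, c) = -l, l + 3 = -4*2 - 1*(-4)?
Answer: 38809/784 ≈ 49.501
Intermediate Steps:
l = -7 (l = -3 + (-4*2 - 1*(-4)) = -3 + (-8 + 4) = -3 - 4 = -7)
D(j, c) = 7 (D(j, c) = -1*(-7) = 7)
(1/(-21 + (-9 + 58)) + D(4, 5 + 4*5))**2 = (1/(-21 + (-9 + 58)) + 7)**2 = (1/(-21 + 49) + 7)**2 = (1/28 + 7)**2 = (197/28)**2 = 38809/784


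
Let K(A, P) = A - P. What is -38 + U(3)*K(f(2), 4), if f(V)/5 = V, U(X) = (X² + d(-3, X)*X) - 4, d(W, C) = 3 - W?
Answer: 100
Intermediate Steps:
U(X) = -4 + X² + 6*X (U(X) = (X² + (3 - 1*(-3))*X) - 4 = (X² + (3 + 3)*X) - 4 = (X² + 6*X) - 4 = -4 + X² + 6*X)
f(V) = 5*V
-38 + U(3)*K(f(2), 4) = -38 + (-4 + 3² + 6*3)*(5*2 - 1*4) = -38 + (-4 + 9 + 18)*(10 - 4) = -38 + 23*6 = -38 + 138 = 100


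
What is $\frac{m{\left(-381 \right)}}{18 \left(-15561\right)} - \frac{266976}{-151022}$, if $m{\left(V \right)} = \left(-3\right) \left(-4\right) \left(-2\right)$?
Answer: $\frac{6231922348}{3525080013} \approx 1.7679$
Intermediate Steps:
$m{\left(V \right)} = -24$ ($m{\left(V \right)} = 12 \left(-2\right) = -24$)
$\frac{m{\left(-381 \right)}}{18 \left(-15561\right)} - \frac{266976}{-151022} = - \frac{24}{18 \left(-15561\right)} - \frac{266976}{-151022} = - \frac{24}{-280098} - - \frac{133488}{75511} = \left(-24\right) \left(- \frac{1}{280098}\right) + \frac{133488}{75511} = \frac{4}{46683} + \frac{133488}{75511} = \frac{6231922348}{3525080013}$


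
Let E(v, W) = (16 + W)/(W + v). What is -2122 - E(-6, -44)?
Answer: -53064/25 ≈ -2122.6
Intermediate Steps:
E(v, W) = (16 + W)/(W + v)
-2122 - E(-6, -44) = -2122 - (16 - 44)/(-44 - 6) = -2122 - (-28)/(-50) = -2122 - (-1)*(-28)/50 = -2122 - 1*14/25 = -2122 - 14/25 = -53064/25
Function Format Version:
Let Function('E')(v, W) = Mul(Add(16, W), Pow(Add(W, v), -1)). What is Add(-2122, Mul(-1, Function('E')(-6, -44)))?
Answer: Rational(-53064, 25) ≈ -2122.6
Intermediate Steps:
Function('E')(v, W) = Mul(Pow(Add(W, v), -1), Add(16, W))
Add(-2122, Mul(-1, Function('E')(-6, -44))) = Add(-2122, Mul(-1, Mul(Pow(Add(-44, -6), -1), Add(16, -44)))) = Add(-2122, Mul(-1, Mul(Pow(-50, -1), -28))) = Add(-2122, Mul(-1, Mul(Rational(-1, 50), -28))) = Add(-2122, Mul(-1, Rational(14, 25))) = Add(-2122, Rational(-14, 25)) = Rational(-53064, 25)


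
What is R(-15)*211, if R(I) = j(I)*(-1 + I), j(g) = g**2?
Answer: -759600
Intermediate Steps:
R(I) = I**2*(-1 + I)
R(-15)*211 = ((-15)**2*(-1 - 15))*211 = (225*(-16))*211 = -3600*211 = -759600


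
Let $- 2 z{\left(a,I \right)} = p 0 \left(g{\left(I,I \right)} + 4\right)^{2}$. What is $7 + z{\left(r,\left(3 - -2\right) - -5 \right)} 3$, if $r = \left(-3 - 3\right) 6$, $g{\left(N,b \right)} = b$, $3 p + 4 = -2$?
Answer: $7$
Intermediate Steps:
$p = -2$ ($p = - \frac{4}{3} + \frac{1}{3} \left(-2\right) = - \frac{4}{3} - \frac{2}{3} = -2$)
$r = -36$ ($r = \left(-6\right) 6 = -36$)
$z{\left(a,I \right)} = 0$ ($z{\left(a,I \right)} = - \frac{\left(-2\right) 0 \left(I + 4\right)^{2}}{2} = - \frac{0 \left(4 + I\right)^{2}}{2} = \left(- \frac{1}{2}\right) 0 = 0$)
$7 + z{\left(r,\left(3 - -2\right) - -5 \right)} 3 = 7 + 0 \cdot 3 = 7 + 0 = 7$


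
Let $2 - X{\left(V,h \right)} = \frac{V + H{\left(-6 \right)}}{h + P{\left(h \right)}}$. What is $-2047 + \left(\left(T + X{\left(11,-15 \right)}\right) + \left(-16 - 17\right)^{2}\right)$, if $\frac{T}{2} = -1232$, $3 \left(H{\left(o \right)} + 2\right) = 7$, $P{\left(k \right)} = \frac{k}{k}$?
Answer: $- \frac{71803}{21} \approx -3419.2$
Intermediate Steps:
$P{\left(k \right)} = 1$
$H{\left(o \right)} = \frac{1}{3}$ ($H{\left(o \right)} = -2 + \frac{1}{3} \cdot 7 = -2 + \frac{7}{3} = \frac{1}{3}$)
$T = -2464$ ($T = 2 \left(-1232\right) = -2464$)
$X{\left(V,h \right)} = 2 - \frac{\frac{1}{3} + V}{1 + h}$ ($X{\left(V,h \right)} = 2 - \frac{V + \frac{1}{3}}{h + 1} = 2 - \frac{\frac{1}{3} + V}{1 + h}$)
$-2047 + \left(\left(T + X{\left(11,-15 \right)}\right) + \left(-16 - 17\right)^{2}\right) = -2047 - \left(2464 - \left(-16 - 17\right)^{2} - \frac{\frac{5}{3} - 11 + 2 \left(-15\right)}{1 - 15}\right) = -2047 - \left(2464 - 1089 - \frac{\frac{5}{3} - 11 - 30}{-14}\right) = -2047 + \left(\left(-2464 - - \frac{59}{21}\right) + 1089\right) = -2047 + \left(\left(-2464 + \frac{59}{21}\right) + 1089\right) = -2047 + \left(- \frac{51685}{21} + 1089\right) = -2047 - \frac{28816}{21} = - \frac{71803}{21}$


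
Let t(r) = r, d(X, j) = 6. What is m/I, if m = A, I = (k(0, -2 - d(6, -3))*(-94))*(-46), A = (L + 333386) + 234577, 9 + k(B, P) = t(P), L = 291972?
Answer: -859935/73508 ≈ -11.699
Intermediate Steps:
k(B, P) = -9 + P
A = 859935 (A = (291972 + 333386) + 234577 = 625358 + 234577 = 859935)
I = -73508 (I = ((-9 + (-2 - 1*6))*(-94))*(-46) = ((-9 + (-2 - 6))*(-94))*(-46) = ((-9 - 8)*(-94))*(-46) = -17*(-94)*(-46) = 1598*(-46) = -73508)
m = 859935
m/I = 859935/(-73508) = 859935*(-1/73508) = -859935/73508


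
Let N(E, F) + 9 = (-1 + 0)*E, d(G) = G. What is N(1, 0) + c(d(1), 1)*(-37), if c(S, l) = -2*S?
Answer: 64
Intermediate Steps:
N(E, F) = -9 - E (N(E, F) = -9 + (-1 + 0)*E = -9 - E)
N(1, 0) + c(d(1), 1)*(-37) = (-9 - 1*1) - 2*1*(-37) = (-9 - 1) - 2*(-37) = -10 + 74 = 64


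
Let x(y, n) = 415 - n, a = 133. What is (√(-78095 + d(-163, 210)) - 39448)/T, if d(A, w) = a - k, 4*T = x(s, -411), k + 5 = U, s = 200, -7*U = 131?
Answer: -78896/413 + 8*I*√238686/2891 ≈ -191.03 + 1.3519*I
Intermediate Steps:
U = -131/7 (U = -⅐*131 = -131/7 ≈ -18.714)
k = -166/7 (k = -5 - 131/7 = -166/7 ≈ -23.714)
T = 413/2 (T = (415 - 1*(-411))/4 = (415 + 411)/4 = (¼)*826 = 413/2 ≈ 206.50)
d(A, w) = 1097/7 (d(A, w) = 133 - 1*(-166/7) = 133 + 166/7 = 1097/7)
(√(-78095 + d(-163, 210)) - 39448)/T = (√(-78095 + 1097/7) - 39448)/(413/2) = (√(-545568/7) - 39448)*(2/413) = (4*I*√238686/7 - 39448)*(2/413) = (-39448 + 4*I*√238686/7)*(2/413) = -78896/413 + 8*I*√238686/2891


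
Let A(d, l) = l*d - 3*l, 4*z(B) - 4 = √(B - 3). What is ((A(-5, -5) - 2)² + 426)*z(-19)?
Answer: 1870 + 935*I*√22/2 ≈ 1870.0 + 2192.8*I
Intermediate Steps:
z(B) = 1 + √(-3 + B)/4 (z(B) = 1 + √(B - 3)/4 = 1 + √(-3 + B)/4)
A(d, l) = -3*l + d*l (A(d, l) = d*l - 3*l = -3*l + d*l)
((A(-5, -5) - 2)² + 426)*z(-19) = ((-5*(-3 - 5) - 2)² + 426)*(1 + √(-3 - 19)/4) = ((-5*(-8) - 2)² + 426)*(1 + √(-22)/4) = ((40 - 2)² + 426)*(1 + (I*√22)/4) = (38² + 426)*(1 + I*√22/4) = (1444 + 426)*(1 + I*√22/4) = 1870*(1 + I*√22/4) = 1870 + 935*I*√22/2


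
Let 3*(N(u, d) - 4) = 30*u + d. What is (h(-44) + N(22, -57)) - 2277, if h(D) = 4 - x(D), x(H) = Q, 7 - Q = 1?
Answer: -2074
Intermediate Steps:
N(u, d) = 4 + 10*u + d/3 (N(u, d) = 4 + (30*u + d)/3 = 4 + (d + 30*u)/3 = 4 + (10*u + d/3) = 4 + 10*u + d/3)
Q = 6 (Q = 7 - 1*1 = 7 - 1 = 6)
x(H) = 6
h(D) = -2 (h(D) = 4 - 1*6 = 4 - 6 = -2)
(h(-44) + N(22, -57)) - 2277 = (-2 + (4 + 10*22 + (⅓)*(-57))) - 2277 = (-2 + (4 + 220 - 19)) - 2277 = (-2 + 205) - 2277 = 203 - 2277 = -2074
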